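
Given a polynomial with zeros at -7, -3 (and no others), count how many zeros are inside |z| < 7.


Step 1: Check each root:
  z = -7: |-7| = 7 >= 7
  z = -3: |-3| = 3 < 7
Step 2: Count = 1

1


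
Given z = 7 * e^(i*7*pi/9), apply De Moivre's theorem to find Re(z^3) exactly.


Step 1: By De Moivre's theorem, z^3 = 7^3 * e^(i*3*7*pi/9) = 343 * (cos(7*pi/3) + i*sin(7*pi/3))
Step 2: |z|^3 = 7^3 = 343
Step 3: Reduce the angle mod 2*pi: 7*pi/3 - 2*pi = pi/3
Step 4: cos(pi/3) = 1/2
Step 5: Re(z^3) = 343 * 1/2 = 343/2

343/2


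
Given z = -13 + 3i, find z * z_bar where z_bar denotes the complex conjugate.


Step 1: conj(z) = -13 - 3i
Step 2: z * conj(z) = (-13)^2 + 3^2
Step 3: = 169 + 9 = 178

178


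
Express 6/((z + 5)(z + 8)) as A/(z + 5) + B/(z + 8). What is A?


Step 1: Multiply both sides by (z + 5) and set z = -5
Step 2: A = 6 / (-5 + 8)
Step 3: A = 6 / 3
Step 4: A = 2

2


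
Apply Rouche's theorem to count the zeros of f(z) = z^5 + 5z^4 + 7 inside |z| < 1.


Step 1: On |z| = 1 the three terms have sizes |z^5| = 1^5 = 1, |5z^4| = 5*1^4 = 5, |7| = 7
Step 2: The dominant term is g(z) = 7; let h(z) = z^5 + 5z^4 so f = g + h
Step 3: On |z| = 1: |g| = 7 and |h| <= 1 + 5 = 6
Step 4: Since 7 > 6, |h| < |g| on |z| = 1, so by Rouche f has the same number of zeros as g inside |z| < 1
Step 5: g(z) = 7 is a nonzero constant with no zeros inside |z| < 1. Answer = 0

0


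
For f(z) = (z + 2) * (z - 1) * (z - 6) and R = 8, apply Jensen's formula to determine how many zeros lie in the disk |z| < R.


Jensen's formula: (1/2pi)*integral log|f(Re^it)|dt = log|f(0)| + sum_{|a_k|<R} log(R/|a_k|)
Step 1: f(0) = 2 * (-1) * (-6) = 12
Step 2: log|f(0)| = log|-2| + log|1| + log|6| = 2.4849
Step 3: Zeros inside |z| < 8: -2, 1, 6
Step 4: Jensen sum = log(8/2) + log(8/1) + log(8/6) = 3.7534
Step 5: n(R) = number of terms in the Jensen sum = count of zeros inside |z| < 8 = 3

3


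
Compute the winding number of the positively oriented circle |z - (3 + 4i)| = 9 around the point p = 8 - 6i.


Step 1: Center c = (3, 4), radius = 9
Step 2: |p - c|^2 = 5^2 + (-10)^2 = 125
Step 3: r^2 = 81
Step 4: |p-c| > r so winding number = 0

0


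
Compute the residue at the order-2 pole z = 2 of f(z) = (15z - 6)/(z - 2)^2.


Step 1: Pole of order 2 at z = 2
Step 2: Res = lim d/dz [(z - 2)^2 * f(z)] as z -> 2
Step 3: (z - 2)^2 * f(z) = 15z - 6
Step 4: d/dz[15z - 6] = 15

15


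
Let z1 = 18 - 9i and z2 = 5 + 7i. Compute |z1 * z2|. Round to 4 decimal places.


Step 1: |z1| = sqrt(18^2 + (-9)^2) = sqrt(405)
Step 2: |z2| = sqrt(5^2 + 7^2) = sqrt(74)
Step 3: |z1*z2| = |z1|*|z2| = sqrt(405) * sqrt(74) = sqrt(405 * 74) = sqrt(29970)
Step 4: = 173.1185

173.1185


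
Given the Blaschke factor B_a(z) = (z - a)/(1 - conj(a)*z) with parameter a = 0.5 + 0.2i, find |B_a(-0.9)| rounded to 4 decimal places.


Step 1: Numerator z0 - a = -0.9 - (0.5 + 0.2i) = -1.4 - 0.2i
Step 2: Denominator 1 - conj(a)*z0 = 1 - (0.5 - 0.2i)*(-0.9) = 1.45 - 0.18i
Step 3: |z0 - a|^2 = (-1.4)^2 + (-0.2)^2 = 2; |1 - conj(a)*z0|^2 = 1.45^2 + (-0.18)^2 = 2.1349
Step 4: |B_a(-0.9)| = sqrt(2 / 2.1349) = sqrt(0.936812)
Step 5: = 0.9679

0.9679


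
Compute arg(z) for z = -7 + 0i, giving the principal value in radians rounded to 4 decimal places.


Step 1: z = -7 + 0i
Step 2: arg(z) = atan2(0, -7)
Step 3: arg(z) = 3.1416

3.1416


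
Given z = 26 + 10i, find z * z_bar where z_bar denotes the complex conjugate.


Step 1: conj(z) = 26 - 10i
Step 2: z * conj(z) = 26^2 + 10^2
Step 3: = 676 + 100 = 776

776


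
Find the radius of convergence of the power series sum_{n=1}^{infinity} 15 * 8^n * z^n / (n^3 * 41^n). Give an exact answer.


Step 1: General term a_n = 15 * 8^n / (n^3 * 41^n)
Step 2: By the root test, |a_n|^(1/n) = 15^(1/n) * 8 / (n^(3/n) * 41) -> 8/41 as n -> infinity (since 15^(1/n) -> 1 and n^(3/n) -> 1)
Step 3: R = 1/lim|a_n|^(1/n) = 41/8

41/8


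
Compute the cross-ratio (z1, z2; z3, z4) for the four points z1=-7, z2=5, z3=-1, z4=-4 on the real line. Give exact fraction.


Step 1: (z1-z3)(z2-z4) = (-6) * 9 = -54
Step 2: (z1-z4)(z2-z3) = (-3) * 6 = -18
Step 3: Cross-ratio = 54/18 = 3

3


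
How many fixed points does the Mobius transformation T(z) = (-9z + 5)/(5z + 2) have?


Step 1: Fixed points satisfy T(z) = z
Step 2: 5z^2 + 11z - 5 = 0
Step 3: Discriminant = 11^2 - 4*5*(-5) = 221
Step 4: Number of fixed points = 2

2


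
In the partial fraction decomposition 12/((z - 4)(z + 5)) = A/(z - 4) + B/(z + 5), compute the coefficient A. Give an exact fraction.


Step 1: Multiply both sides by (z - 4) and set z = 4
Step 2: A = 12 / (4 + 5)
Step 3: A = 12 / 9
Step 4: A = 4/3

4/3


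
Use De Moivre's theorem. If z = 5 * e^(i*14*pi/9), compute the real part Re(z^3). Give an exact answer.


Step 1: By De Moivre's theorem, z^3 = 5^3 * e^(i*3*14*pi/9) = 125 * (cos(14*pi/3) + i*sin(14*pi/3))
Step 2: |z|^3 = 5^3 = 125
Step 3: Reduce the angle mod 2*pi: 14*pi/3 - 4*pi = 2*pi/3
Step 4: cos(2*pi/3) = -1/2
Step 5: Re(z^3) = 125 * (-1/2) = -125/2

-125/2


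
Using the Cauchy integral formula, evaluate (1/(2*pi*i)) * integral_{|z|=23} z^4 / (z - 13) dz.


Step 1: f(z) = z^4, a = 13 is inside |z| = 23
Step 2: By Cauchy integral formula: (1/(2pi*i)) * integral = f(a)
Step 3: f(13) = 13^4 = 28561

28561


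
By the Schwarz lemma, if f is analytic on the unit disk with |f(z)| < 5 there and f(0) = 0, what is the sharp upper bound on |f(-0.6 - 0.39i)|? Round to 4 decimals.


Step 1: g = f/5 maps D -> D with g(0) = 0, so by the Schwarz lemma |g(z)| <= |z|, i.e. |f(z)| <= 5|z|; this is sharp (f(z) = 5z).
Step 2: |z0|^2 = (-0.6)^2 + (-0.39)^2 = 0.5121
Step 3: |z0| = sqrt(0.5121) = 0.715612
Step 4: Best bound = 5 * |z0| = 5 * 0.715612 = 3.5781

3.5781


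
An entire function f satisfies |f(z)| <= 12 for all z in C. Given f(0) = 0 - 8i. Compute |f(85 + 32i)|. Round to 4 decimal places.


Step 1: By Liouville's theorem, a bounded entire function is constant.
Step 2: f(z) = f(0) = 0 - 8i for all z.
Step 3: |f(w)| = |0 - 8i| = sqrt(0 + 64)
Step 4: = 8.0

8.0


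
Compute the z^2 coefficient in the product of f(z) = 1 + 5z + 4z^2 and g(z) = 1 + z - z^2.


Step 1: z^2 term in f*g comes from: (1)*(-z^2) + (5z)*(z) + (4z^2)*(1)
Step 2: = -1 + 5 + 4
Step 3: = 8

8


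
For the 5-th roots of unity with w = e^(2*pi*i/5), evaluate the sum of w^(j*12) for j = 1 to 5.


Step 1: The sum sum_{j=1}^{n} w^(k*j) equals n if n | k, else 0.
Step 2: Here n = 5, k = 12
Step 3: Does n divide k? 5 | 12 -> False
Step 4: Sum = 0

0


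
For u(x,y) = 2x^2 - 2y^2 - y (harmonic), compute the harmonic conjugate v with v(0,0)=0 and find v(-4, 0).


Step 1: v_x = -u_y = 4y + 1
Step 2: v_y = u_x = 4x + 0
Step 3: v = 4xy + x + C
Step 4: v(0,0) = 0 => C = 0
Step 5: v(-4, 0) = -4

-4


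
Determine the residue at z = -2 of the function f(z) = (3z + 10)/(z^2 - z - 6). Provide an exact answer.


Step 1: Q(z) = z^2 - z - 6 = (z + 2)(z - 3)
Step 2: Q'(z) = 2z - 1
Step 3: Q'(-2) = -5, P(-2) = 4
Step 4: Res = P(-2)/Q'(-2) = 4/(-5) = -4/5

-4/5


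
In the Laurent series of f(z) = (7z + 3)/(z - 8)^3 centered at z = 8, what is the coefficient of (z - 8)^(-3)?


Step 1: Write the numerator in powers of (z - 8): 7z + 3 = 7(z - 8) + (7*8 + 3) = 7(z - 8) + 59
Step 2: Divide by (z - 8)^3: f(z) = 59(z - 8)^(-3) + 7(z - 8)^(-2)
Step 3: This finite sum is the Laurent series of f about z = 8.
Step 4: Coefficient of (z - 8)^(-3) = 7*8 + 3 = 59

59


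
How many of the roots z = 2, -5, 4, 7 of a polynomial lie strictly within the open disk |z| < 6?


Step 1: Check each root:
  z = 2: |2| = 2 < 6
  z = -5: |-5| = 5 < 6
  z = 4: |4| = 4 < 6
  z = 7: |7| = 7 >= 6
Step 2: Count = 3

3


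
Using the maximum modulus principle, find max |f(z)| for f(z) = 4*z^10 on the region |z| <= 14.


Step 1: On |z| = 14, |f(z)| = 4 * |z|^10 = 4 * 14^10
Step 2: By maximum modulus principle, maximum is on boundary.
Step 3: Maximum = 4 * 289254654976 = 1157018619904

1157018619904


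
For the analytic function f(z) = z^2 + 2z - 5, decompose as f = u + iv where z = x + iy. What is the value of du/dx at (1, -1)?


Step 1: f(z) = (x+iy)^2 + 2(x+iy) - 5
Step 2: u = (x^2 - y^2) + 2x - 5
Step 3: u_x = 2x + 2
Step 4: At (1, -1): u_x = 2 + 2 = 4

4


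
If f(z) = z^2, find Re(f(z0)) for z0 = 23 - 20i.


Step 1: z0 = 23 - 20i
Step 2: z0^2 = 23^2 - (-20)^2 - 920i
Step 3: real part = 529 - 400 = 129

129


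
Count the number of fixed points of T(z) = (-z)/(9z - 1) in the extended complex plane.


Step 1: Fixed points satisfy T(z) = z
Step 2: 9z^2 = 0
Step 3: Discriminant = 0^2 - 4*9*0 = 0
Step 4: Number of fixed points = 1

1


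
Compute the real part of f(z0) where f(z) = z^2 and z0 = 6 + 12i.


Step 1: z0 = 6 + 12i
Step 2: z0^2 = 6^2 - 12^2 + 144i
Step 3: real part = 36 - 144 = -108

-108


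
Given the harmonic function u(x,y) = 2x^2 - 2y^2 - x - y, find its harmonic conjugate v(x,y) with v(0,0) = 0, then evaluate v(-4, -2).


Step 1: v_x = -u_y = 4y + 1
Step 2: v_y = u_x = 4x - 1
Step 3: v = 4xy + x - y + C
Step 4: v(0,0) = 0 => C = 0
Step 5: v(-4, -2) = 30

30


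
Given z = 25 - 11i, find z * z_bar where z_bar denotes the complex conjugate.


Step 1: conj(z) = 25 + 11i
Step 2: z * conj(z) = 25^2 + (-11)^2
Step 3: = 625 + 121 = 746

746


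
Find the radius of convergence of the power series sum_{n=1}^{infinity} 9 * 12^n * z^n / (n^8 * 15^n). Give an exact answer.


Step 1: General term a_n = 9 * 12^n / (n^8 * 15^n)
Step 2: By the root test, |a_n|^(1/n) = 9^(1/n) * 12 / (n^(8/n) * 15) -> 12/15 as n -> infinity (since 9^(1/n) -> 1 and n^(8/n) -> 1)
Step 3: R = 1/lim|a_n|^(1/n) = 15/12 = 5/4

5/4


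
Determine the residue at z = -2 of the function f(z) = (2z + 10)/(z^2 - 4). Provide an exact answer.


Step 1: Q(z) = z^2 - 4 = (z + 2)(z - 2)
Step 2: Q'(z) = 2z
Step 3: Q'(-2) = -4, P(-2) = 6
Step 4: Res = P(-2)/Q'(-2) = 6/(-4) = -3/2

-3/2


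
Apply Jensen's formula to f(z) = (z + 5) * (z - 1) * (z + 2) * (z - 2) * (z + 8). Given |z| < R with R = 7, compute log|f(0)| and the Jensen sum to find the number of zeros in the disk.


Jensen's formula: (1/2pi)*integral log|f(Re^it)|dt = log|f(0)| + sum_{|a_k|<R} log(R/|a_k|)
Step 1: f(0) = 5 * (-1) * 2 * (-2) * 8 = 160
Step 2: log|f(0)| = log|-5| + log|1| + log|-2| + log|2| + log|-8| = 5.0752
Step 3: Zeros inside |z| < 7: -5, 1, -2, 2
Step 4: Jensen sum = log(7/5) + log(7/1) + log(7/2) + log(7/2) = 4.7879
Step 5: n(R) = number of terms in the Jensen sum = count of zeros inside |z| < 7 = 4

4


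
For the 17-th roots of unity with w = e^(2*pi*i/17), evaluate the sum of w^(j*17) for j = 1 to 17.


Step 1: The sum sum_{j=1}^{n} w^(k*j) equals n if n | k, else 0.
Step 2: Here n = 17, k = 17
Step 3: Does n divide k? 17 | 17 -> True
Step 4: Sum = 17

17


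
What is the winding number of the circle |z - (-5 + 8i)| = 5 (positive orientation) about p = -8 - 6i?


Step 1: Center c = (-5, 8), radius = 5
Step 2: |p - c|^2 = (-3)^2 + (-14)^2 = 205
Step 3: r^2 = 25
Step 4: |p-c| > r so winding number = 0

0


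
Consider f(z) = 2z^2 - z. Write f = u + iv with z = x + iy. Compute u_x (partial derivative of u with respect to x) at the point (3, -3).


Step 1: f(z) = 2(x+iy)^2 - (x+iy) + 0
Step 2: u = 2(x^2 - y^2) - x + 0
Step 3: u_x = 4x - 1
Step 4: At (3, -3): u_x = 12 - 1 = 11

11


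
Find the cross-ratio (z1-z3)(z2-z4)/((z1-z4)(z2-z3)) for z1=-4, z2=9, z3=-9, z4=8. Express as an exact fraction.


Step 1: (z1-z3)(z2-z4) = 5 * 1 = 5
Step 2: (z1-z4)(z2-z3) = (-12) * 18 = -216
Step 3: Cross-ratio = -5/216 = -5/216

-5/216


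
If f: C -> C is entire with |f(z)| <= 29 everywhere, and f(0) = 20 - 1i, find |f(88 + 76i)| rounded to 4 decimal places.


Step 1: By Liouville's theorem, a bounded entire function is constant.
Step 2: f(z) = f(0) = 20 - 1i for all z.
Step 3: |f(w)| = |20 - 1i| = sqrt(400 + 1)
Step 4: = 20.025

20.025


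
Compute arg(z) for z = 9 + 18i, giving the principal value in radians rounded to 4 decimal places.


Step 1: z = 9 + 18i
Step 2: arg(z) = atan2(18, 9)
Step 3: arg(z) = 1.1071

1.1071


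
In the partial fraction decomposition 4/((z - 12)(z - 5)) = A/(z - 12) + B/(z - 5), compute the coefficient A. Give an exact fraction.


Step 1: Multiply both sides by (z - 12) and set z = 12
Step 2: A = 4 / (12 - 5)
Step 3: A = 4 / 7
Step 4: A = 4/7

4/7


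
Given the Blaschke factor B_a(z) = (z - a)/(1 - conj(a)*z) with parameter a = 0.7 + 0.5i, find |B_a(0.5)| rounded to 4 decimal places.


Step 1: Numerator z0 - a = 0.5 - (0.7 + 0.5i) = -0.2 - 0.5i
Step 2: Denominator 1 - conj(a)*z0 = 1 - (0.7 - 0.5i)*0.5 = 0.65 + 0.25i
Step 3: |z0 - a|^2 = (-0.2)^2 + (-0.5)^2 = 0.29; |1 - conj(a)*z0|^2 = 0.65^2 + 0.25^2 = 0.485
Step 4: |B_a(0.5)| = sqrt(0.29 / 0.485) = sqrt(0.597938)
Step 5: = 0.7733

0.7733


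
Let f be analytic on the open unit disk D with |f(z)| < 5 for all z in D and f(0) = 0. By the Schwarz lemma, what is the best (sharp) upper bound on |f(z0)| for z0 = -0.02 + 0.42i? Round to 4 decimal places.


Step 1: g = f/5 maps D -> D with g(0) = 0, so by the Schwarz lemma |g(z)| <= |z|, i.e. |f(z)| <= 5|z|; this is sharp (f(z) = 5z).
Step 2: |z0|^2 = (-0.02)^2 + 0.42^2 = 0.1768
Step 3: |z0| = sqrt(0.1768) = 0.420476
Step 4: Best bound = 5 * |z0| = 5 * 0.420476 = 2.1024

2.1024


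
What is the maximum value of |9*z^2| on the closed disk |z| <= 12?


Step 1: On |z| = 12, |f(z)| = 9 * |z|^2 = 9 * 12^2
Step 2: By maximum modulus principle, maximum is on boundary.
Step 3: Maximum = 9 * 144 = 1296

1296


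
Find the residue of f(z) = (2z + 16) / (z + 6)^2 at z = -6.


Step 1: Pole of order 2 at z = -6
Step 2: Res = lim d/dz [(z + 6)^2 * f(z)] as z -> -6
Step 3: (z + 6)^2 * f(z) = 2z + 16
Step 4: d/dz[2z + 16] = 2

2


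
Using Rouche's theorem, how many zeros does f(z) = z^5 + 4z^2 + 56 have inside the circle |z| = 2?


Step 1: On |z| = 2 the three terms have sizes |z^5| = 2^5 = 32, |4z^2| = 4*2^2 = 16, |56| = 56
Step 2: The dominant term is g(z) = 56; let h(z) = z^5 + 4z^2 so f = g + h
Step 3: On |z| = 2: |g| = 56 and |h| <= 32 + 16 = 48
Step 4: Since 56 > 48, |h| < |g| on |z| = 2, so by Rouche f has the same number of zeros as g inside |z| < 2
Step 5: g(z) = 56 is a nonzero constant with no zeros inside |z| < 2. Answer = 0

0


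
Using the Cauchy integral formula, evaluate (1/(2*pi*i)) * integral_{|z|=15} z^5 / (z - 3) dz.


Step 1: f(z) = z^5, a = 3 is inside |z| = 15
Step 2: By Cauchy integral formula: (1/(2pi*i)) * integral = f(a)
Step 3: f(3) = 3^5 = 243

243


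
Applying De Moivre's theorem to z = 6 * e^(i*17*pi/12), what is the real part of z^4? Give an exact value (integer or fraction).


Step 1: By De Moivre's theorem, z^4 = 6^4 * e^(i*4*17*pi/12) = 1296 * (cos(17*pi/3) + i*sin(17*pi/3))
Step 2: |z|^4 = 6^4 = 1296
Step 3: Reduce the angle mod 2*pi: 17*pi/3 - 4*pi = 5*pi/3
Step 4: cos(5*pi/3) = 1/2
Step 5: Re(z^4) = 1296 * 1/2 = 648

648


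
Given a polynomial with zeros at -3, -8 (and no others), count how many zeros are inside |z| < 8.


Step 1: Check each root:
  z = -3: |-3| = 3 < 8
  z = -8: |-8| = 8 >= 8
Step 2: Count = 1

1


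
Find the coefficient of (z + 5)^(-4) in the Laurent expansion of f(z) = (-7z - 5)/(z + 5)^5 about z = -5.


Step 1: Write the numerator in powers of (z + 5): -7z - 5 = -7(z + 5) + (-7*(-5) - 5) = -7(z + 5) + 30
Step 2: Divide by (z + 5)^5: f(z) = 30(z + 5)^(-5) - 7(z + 5)^(-4)
Step 3: This finite sum is the Laurent series of f about z = -5.
Step 4: Coefficient of (z + 5)^(-4) = coefficient of (z + 5) in the re-centred numerator = -7

-7


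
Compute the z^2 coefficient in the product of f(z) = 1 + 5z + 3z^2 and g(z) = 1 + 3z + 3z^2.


Step 1: z^2 term in f*g comes from: (1)*(3z^2) + (5z)*(3z) + (3z^2)*(1)
Step 2: = 3 + 15 + 3
Step 3: = 21

21


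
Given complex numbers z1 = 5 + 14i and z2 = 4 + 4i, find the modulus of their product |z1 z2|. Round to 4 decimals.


Step 1: |z1| = sqrt(5^2 + 14^2) = sqrt(221)
Step 2: |z2| = sqrt(4^2 + 4^2) = sqrt(32)
Step 3: |z1*z2| = |z1|*|z2| = sqrt(221) * sqrt(32) = sqrt(221 * 32) = sqrt(7072)
Step 4: = 84.0952

84.0952


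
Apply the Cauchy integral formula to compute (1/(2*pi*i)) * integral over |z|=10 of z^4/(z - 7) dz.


Step 1: f(z) = z^4, a = 7 is inside |z| = 10
Step 2: By Cauchy integral formula: (1/(2pi*i)) * integral = f(a)
Step 3: f(7) = 7^4 = 2401

2401


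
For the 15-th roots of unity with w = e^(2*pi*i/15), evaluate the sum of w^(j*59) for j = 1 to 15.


Step 1: The sum sum_{j=1}^{n} w^(k*j) equals n if n | k, else 0.
Step 2: Here n = 15, k = 59
Step 3: Does n divide k? 15 | 59 -> False
Step 4: Sum = 0

0


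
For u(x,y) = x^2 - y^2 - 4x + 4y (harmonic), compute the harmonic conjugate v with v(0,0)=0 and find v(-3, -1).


Step 1: v_x = -u_y = 2y - 4
Step 2: v_y = u_x = 2x - 4
Step 3: v = 2xy - 4x - 4y + C
Step 4: v(0,0) = 0 => C = 0
Step 5: v(-3, -1) = 22

22


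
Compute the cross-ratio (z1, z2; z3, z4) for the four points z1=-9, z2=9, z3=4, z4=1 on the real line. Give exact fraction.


Step 1: (z1-z3)(z2-z4) = (-13) * 8 = -104
Step 2: (z1-z4)(z2-z3) = (-10) * 5 = -50
Step 3: Cross-ratio = 104/50 = 52/25

52/25


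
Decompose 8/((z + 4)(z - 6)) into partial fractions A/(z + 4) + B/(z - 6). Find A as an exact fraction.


Step 1: Multiply both sides by (z + 4) and set z = -4
Step 2: A = 8 / (-4 - 6)
Step 3: A = 8 / (-10)
Step 4: A = -4/5

-4/5


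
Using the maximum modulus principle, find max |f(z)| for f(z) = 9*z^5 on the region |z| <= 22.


Step 1: On |z| = 22, |f(z)| = 9 * |z|^5 = 9 * 22^5
Step 2: By maximum modulus principle, maximum is on boundary.
Step 3: Maximum = 9 * 5153632 = 46382688

46382688


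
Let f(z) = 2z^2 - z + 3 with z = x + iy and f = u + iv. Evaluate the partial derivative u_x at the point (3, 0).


Step 1: f(z) = 2(x+iy)^2 - (x+iy) + 3
Step 2: u = 2(x^2 - y^2) - x + 3
Step 3: u_x = 4x - 1
Step 4: At (3, 0): u_x = 12 - 1 = 11

11


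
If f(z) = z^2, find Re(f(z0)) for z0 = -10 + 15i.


Step 1: z0 = -10 + 15i
Step 2: z0^2 = (-10)^2 - 15^2 - 300i
Step 3: real part = 100 - 225 = -125

-125


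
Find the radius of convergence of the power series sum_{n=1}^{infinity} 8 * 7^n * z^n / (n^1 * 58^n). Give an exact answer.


Step 1: General term a_n = 8 * 7^n / (n^1 * 58^n)
Step 2: By the root test, |a_n|^(1/n) = 8^(1/n) * 7 / (n^(1/n) * 58) -> 7/58 as n -> infinity (since 8^(1/n) -> 1 and n^(1/n) -> 1)
Step 3: R = 1/lim|a_n|^(1/n) = 58/7

58/7


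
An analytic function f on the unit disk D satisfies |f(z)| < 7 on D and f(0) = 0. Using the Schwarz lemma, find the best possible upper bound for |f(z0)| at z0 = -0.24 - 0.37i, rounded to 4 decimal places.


Step 1: g = f/7 maps D -> D with g(0) = 0, so by the Schwarz lemma |g(z)| <= |z|, i.e. |f(z)| <= 7|z|; this is sharp (f(z) = 7z).
Step 2: |z0|^2 = (-0.24)^2 + (-0.37)^2 = 0.1945
Step 3: |z0| = sqrt(0.1945) = 0.441022
Step 4: Best bound = 7 * |z0| = 7 * 0.441022 = 3.0872

3.0872


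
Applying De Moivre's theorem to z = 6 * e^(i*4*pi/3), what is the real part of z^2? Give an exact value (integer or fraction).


Step 1: By De Moivre's theorem, z^2 = 6^2 * e^(i*2*4*pi/3) = 36 * (cos(8*pi/3) + i*sin(8*pi/3))
Step 2: |z|^2 = 6^2 = 36
Step 3: Reduce the angle mod 2*pi: 8*pi/3 - 2*pi = 2*pi/3
Step 4: cos(2*pi/3) = -1/2
Step 5: Re(z^2) = 36 * (-1/2) = -18

-18


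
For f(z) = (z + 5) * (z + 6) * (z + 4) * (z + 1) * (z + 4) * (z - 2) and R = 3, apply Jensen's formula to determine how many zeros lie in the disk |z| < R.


Jensen's formula: (1/2pi)*integral log|f(Re^it)|dt = log|f(0)| + sum_{|a_k|<R} log(R/|a_k|)
Step 1: f(0) = 5 * 6 * 4 * 1 * 4 * (-2) = -960
Step 2: log|f(0)| = log|-5| + log|-6| + log|-4| + log|-1| + log|-4| + log|2| = 6.8669
Step 3: Zeros inside |z| < 3: -1, 2
Step 4: Jensen sum = log(3/1) + log(3/2) = 1.5041
Step 5: n(R) = number of terms in the Jensen sum = count of zeros inside |z| < 3 = 2

2


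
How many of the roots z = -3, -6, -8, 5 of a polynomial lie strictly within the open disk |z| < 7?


Step 1: Check each root:
  z = -3: |-3| = 3 < 7
  z = -6: |-6| = 6 < 7
  z = -8: |-8| = 8 >= 7
  z = 5: |5| = 5 < 7
Step 2: Count = 3

3


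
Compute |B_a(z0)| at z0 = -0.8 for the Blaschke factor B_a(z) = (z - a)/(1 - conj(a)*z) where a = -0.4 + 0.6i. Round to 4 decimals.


Step 1: Numerator z0 - a = -0.8 - (-0.4 + 0.6i) = -0.4 - 0.6i
Step 2: Denominator 1 - conj(a)*z0 = 1 - (-0.4 - 0.6i)*(-0.8) = 0.68 - 0.48i
Step 3: |z0 - a|^2 = (-0.4)^2 + (-0.6)^2 = 0.52; |1 - conj(a)*z0|^2 = 0.68^2 + (-0.48)^2 = 0.6928
Step 4: |B_a(-0.8)| = sqrt(0.52 / 0.6928) = sqrt(0.750577)
Step 5: = 0.8664

0.8664


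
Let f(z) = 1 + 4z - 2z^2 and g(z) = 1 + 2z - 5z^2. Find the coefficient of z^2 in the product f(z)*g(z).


Step 1: z^2 term in f*g comes from: (1)*(-5z^2) + (4z)*(2z) + (-2z^2)*(1)
Step 2: = -5 + 8 - 2
Step 3: = 1

1


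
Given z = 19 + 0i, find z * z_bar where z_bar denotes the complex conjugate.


Step 1: conj(z) = 19 - 0i
Step 2: z * conj(z) = 19^2 + 0^2
Step 3: = 361 + 0 = 361

361


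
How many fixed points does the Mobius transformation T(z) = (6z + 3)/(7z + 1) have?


Step 1: Fixed points satisfy T(z) = z
Step 2: 7z^2 - 5z - 3 = 0
Step 3: Discriminant = (-5)^2 - 4*7*(-3) = 109
Step 4: Number of fixed points = 2

2


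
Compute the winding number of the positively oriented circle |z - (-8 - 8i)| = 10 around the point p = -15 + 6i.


Step 1: Center c = (-8, -8), radius = 10
Step 2: |p - c|^2 = (-7)^2 + 14^2 = 245
Step 3: r^2 = 100
Step 4: |p-c| > r so winding number = 0

0


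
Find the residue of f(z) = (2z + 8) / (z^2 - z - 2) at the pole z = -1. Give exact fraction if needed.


Step 1: Q(z) = z^2 - z - 2 = (z + 1)(z - 2)
Step 2: Q'(z) = 2z - 1
Step 3: Q'(-1) = -3, P(-1) = 6
Step 4: Res = P(-1)/Q'(-1) = 6/(-3) = -2

-2


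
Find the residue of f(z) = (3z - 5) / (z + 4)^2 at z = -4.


Step 1: Pole of order 2 at z = -4
Step 2: Res = lim d/dz [(z + 4)^2 * f(z)] as z -> -4
Step 3: (z + 4)^2 * f(z) = 3z - 5
Step 4: d/dz[3z - 5] = 3

3


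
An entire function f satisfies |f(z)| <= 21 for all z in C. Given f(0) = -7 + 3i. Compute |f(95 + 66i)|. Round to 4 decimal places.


Step 1: By Liouville's theorem, a bounded entire function is constant.
Step 2: f(z) = f(0) = -7 + 3i for all z.
Step 3: |f(w)| = |-7 + 3i| = sqrt(49 + 9)
Step 4: = 7.6158

7.6158


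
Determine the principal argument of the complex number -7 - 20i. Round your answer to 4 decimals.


Step 1: z = -7 - 20i
Step 2: arg(z) = atan2(-20, -7)
Step 3: arg(z) = -1.9075

-1.9075


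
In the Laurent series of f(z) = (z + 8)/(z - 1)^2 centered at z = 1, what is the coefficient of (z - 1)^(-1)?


Step 1: Write the numerator in powers of (z - 1): z + 8 = (z - 1) + (1*1 + 8) = (z - 1) + 9
Step 2: Divide by (z - 1)^2: f(z) = 9(z - 1)^(-2) + (z - 1)^(-1)
Step 3: This finite sum is the Laurent series of f about z = 1.
Step 4: Coefficient of (z - 1)^(-1) = coefficient of (z - 1) in the re-centred numerator = 1

1


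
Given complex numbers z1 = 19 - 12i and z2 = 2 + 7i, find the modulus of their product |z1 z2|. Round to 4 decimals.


Step 1: |z1| = sqrt(19^2 + (-12)^2) = sqrt(505)
Step 2: |z2| = sqrt(2^2 + 7^2) = sqrt(53)
Step 3: |z1*z2| = |z1|*|z2| = sqrt(505) * sqrt(53) = sqrt(505 * 53) = sqrt(26765)
Step 4: = 163.6001

163.6001


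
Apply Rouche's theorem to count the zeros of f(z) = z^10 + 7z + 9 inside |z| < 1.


Step 1: On |z| = 1 the three terms have sizes |z^10| = 1^10 = 1, |7z| = 7*1 = 7, |9| = 9
Step 2: The dominant term is g(z) = 9; let h(z) = z^10 + 7z so f = g + h
Step 3: On |z| = 1: |g| = 9 and |h| <= 1 + 7 = 8
Step 4: Since 9 > 8, |h| < |g| on |z| = 1, so by Rouche f has the same number of zeros as g inside |z| < 1
Step 5: g(z) = 9 is a nonzero constant with no zeros inside |z| < 1. Answer = 0

0


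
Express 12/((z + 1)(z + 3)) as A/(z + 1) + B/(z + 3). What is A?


Step 1: Multiply both sides by (z + 1) and set z = -1
Step 2: A = 12 / (-1 + 3)
Step 3: A = 12 / 2
Step 4: A = 6

6


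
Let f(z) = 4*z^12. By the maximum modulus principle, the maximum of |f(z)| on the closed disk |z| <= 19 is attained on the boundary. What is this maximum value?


Step 1: On |z| = 19, |f(z)| = 4 * |z|^12 = 4 * 19^12
Step 2: By maximum modulus principle, maximum is on boundary.
Step 3: Maximum = 4 * 2213314919066161 = 8853259676264644

8853259676264644


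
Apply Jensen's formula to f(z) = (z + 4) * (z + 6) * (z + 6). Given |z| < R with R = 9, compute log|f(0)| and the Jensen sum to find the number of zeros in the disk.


Jensen's formula: (1/2pi)*integral log|f(Re^it)|dt = log|f(0)| + sum_{|a_k|<R} log(R/|a_k|)
Step 1: f(0) = 4 * 6 * 6 = 144
Step 2: log|f(0)| = log|-4| + log|-6| + log|-6| = 4.9698
Step 3: Zeros inside |z| < 9: -4, -6, -6
Step 4: Jensen sum = log(9/4) + log(9/6) + log(9/6) = 1.6219
Step 5: n(R) = number of terms in the Jensen sum = count of zeros inside |z| < 9 = 3

3


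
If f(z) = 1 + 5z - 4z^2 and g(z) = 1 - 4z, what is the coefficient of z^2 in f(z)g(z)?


Step 1: z^2 term in f*g comes from: (1)*(0) + (5z)*(-4z) + (-4z^2)*(1)
Step 2: = 0 - 20 - 4
Step 3: = -24

-24


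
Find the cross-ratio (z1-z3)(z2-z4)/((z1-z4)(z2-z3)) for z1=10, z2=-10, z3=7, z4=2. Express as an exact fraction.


Step 1: (z1-z3)(z2-z4) = 3 * (-12) = -36
Step 2: (z1-z4)(z2-z3) = 8 * (-17) = -136
Step 3: Cross-ratio = 36/136 = 9/34

9/34


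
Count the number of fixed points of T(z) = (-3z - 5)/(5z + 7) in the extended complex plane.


Step 1: Fixed points satisfy T(z) = z
Step 2: 5z^2 + 10z + 5 = 0
Step 3: Discriminant = 10^2 - 4*5*5 = 0
Step 4: Number of fixed points = 1

1


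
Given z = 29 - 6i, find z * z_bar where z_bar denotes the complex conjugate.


Step 1: conj(z) = 29 + 6i
Step 2: z * conj(z) = 29^2 + (-6)^2
Step 3: = 841 + 36 = 877

877


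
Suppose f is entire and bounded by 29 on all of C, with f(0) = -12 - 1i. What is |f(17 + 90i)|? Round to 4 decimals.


Step 1: By Liouville's theorem, a bounded entire function is constant.
Step 2: f(z) = f(0) = -12 - 1i for all z.
Step 3: |f(w)| = |-12 - 1i| = sqrt(144 + 1)
Step 4: = 12.0416

12.0416


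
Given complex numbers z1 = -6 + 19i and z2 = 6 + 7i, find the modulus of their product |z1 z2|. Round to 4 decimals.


Step 1: |z1| = sqrt((-6)^2 + 19^2) = sqrt(397)
Step 2: |z2| = sqrt(6^2 + 7^2) = sqrt(85)
Step 3: |z1*z2| = |z1|*|z2| = sqrt(397) * sqrt(85) = sqrt(397 * 85) = sqrt(33745)
Step 4: = 183.6981

183.6981


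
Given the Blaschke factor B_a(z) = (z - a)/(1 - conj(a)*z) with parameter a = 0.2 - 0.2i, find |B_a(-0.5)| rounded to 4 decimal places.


Step 1: Numerator z0 - a = -0.5 - (0.2 - 0.2i) = -0.7 + 0.2i
Step 2: Denominator 1 - conj(a)*z0 = 1 - (0.2 + 0.2i)*(-0.5) = 1.1 + 0.1i
Step 3: |z0 - a|^2 = (-0.7)^2 + 0.2^2 = 0.53; |1 - conj(a)*z0|^2 = 1.1^2 + 0.1^2 = 1.22
Step 4: |B_a(-0.5)| = sqrt(0.53 / 1.22) = sqrt(0.434426)
Step 5: = 0.6591

0.6591


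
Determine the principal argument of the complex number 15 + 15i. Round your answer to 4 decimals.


Step 1: z = 15 + 15i
Step 2: arg(z) = atan2(15, 15)
Step 3: arg(z) = 0.7854

0.7854


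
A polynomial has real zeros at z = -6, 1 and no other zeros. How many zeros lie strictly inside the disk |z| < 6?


Step 1: Check each root:
  z = -6: |-6| = 6 >= 6
  z = 1: |1| = 1 < 6
Step 2: Count = 1

1


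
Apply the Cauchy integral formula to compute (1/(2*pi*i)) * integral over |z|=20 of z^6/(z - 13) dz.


Step 1: f(z) = z^6, a = 13 is inside |z| = 20
Step 2: By Cauchy integral formula: (1/(2pi*i)) * integral = f(a)
Step 3: f(13) = 13^6 = 4826809

4826809


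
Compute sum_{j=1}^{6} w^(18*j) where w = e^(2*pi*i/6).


Step 1: The sum sum_{j=1}^{n} w^(k*j) equals n if n | k, else 0.
Step 2: Here n = 6, k = 18
Step 3: Does n divide k? 6 | 18 -> True
Step 4: Sum = 6

6


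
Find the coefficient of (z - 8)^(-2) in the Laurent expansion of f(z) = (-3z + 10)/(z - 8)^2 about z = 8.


Step 1: Write the numerator in powers of (z - 8): -3z + 10 = -3(z - 8) + (-3*8 + 10) = -3(z - 8) - 14
Step 2: Divide by (z - 8)^2: f(z) = -14(z - 8)^(-2) - 3(z - 8)^(-1)
Step 3: This finite sum is the Laurent series of f about z = 8.
Step 4: Coefficient of (z - 8)^(-2) = -3*8 + 10 = -14

-14


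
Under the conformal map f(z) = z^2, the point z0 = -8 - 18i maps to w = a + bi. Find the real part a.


Step 1: z0 = -8 - 18i
Step 2: z0^2 = (-8)^2 - (-18)^2 + 288i
Step 3: real part = 64 - 324 = -260

-260


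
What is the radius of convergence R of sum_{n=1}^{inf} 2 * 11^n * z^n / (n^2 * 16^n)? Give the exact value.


Step 1: General term a_n = 2 * 11^n / (n^2 * 16^n)
Step 2: By the root test, |a_n|^(1/n) = 2^(1/n) * 11 / (n^(2/n) * 16) -> 11/16 as n -> infinity (since 2^(1/n) -> 1 and n^(2/n) -> 1)
Step 3: R = 1/lim|a_n|^(1/n) = 16/11

16/11


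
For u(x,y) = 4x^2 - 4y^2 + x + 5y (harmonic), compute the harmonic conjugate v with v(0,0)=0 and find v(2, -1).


Step 1: v_x = -u_y = 8y - 5
Step 2: v_y = u_x = 8x + 1
Step 3: v = 8xy - 5x + y + C
Step 4: v(0,0) = 0 => C = 0
Step 5: v(2, -1) = -27

-27


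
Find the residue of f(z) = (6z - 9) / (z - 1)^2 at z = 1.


Step 1: Pole of order 2 at z = 1
Step 2: Res = lim d/dz [(z - 1)^2 * f(z)] as z -> 1
Step 3: (z - 1)^2 * f(z) = 6z - 9
Step 4: d/dz[6z - 9] = 6

6


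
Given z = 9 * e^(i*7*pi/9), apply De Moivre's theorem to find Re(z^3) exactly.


Step 1: By De Moivre's theorem, z^3 = 9^3 * e^(i*3*7*pi/9) = 729 * (cos(7*pi/3) + i*sin(7*pi/3))
Step 2: |z|^3 = 9^3 = 729
Step 3: Reduce the angle mod 2*pi: 7*pi/3 - 2*pi = pi/3
Step 4: cos(pi/3) = 1/2
Step 5: Re(z^3) = 729 * 1/2 = 729/2

729/2


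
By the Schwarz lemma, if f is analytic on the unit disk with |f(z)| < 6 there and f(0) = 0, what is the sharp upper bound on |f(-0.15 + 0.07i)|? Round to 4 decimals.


Step 1: g = f/6 maps D -> D with g(0) = 0, so by the Schwarz lemma |g(z)| <= |z|, i.e. |f(z)| <= 6|z|; this is sharp (f(z) = 6z).
Step 2: |z0|^2 = (-0.15)^2 + 0.07^2 = 0.0274
Step 3: |z0| = sqrt(0.0274) = 0.165529
Step 4: Best bound = 6 * |z0| = 6 * 0.165529 = 0.9932

0.9932


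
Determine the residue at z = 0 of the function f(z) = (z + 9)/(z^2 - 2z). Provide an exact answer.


Step 1: Q(z) = z^2 - 2z = (z)(z - 2)
Step 2: Q'(z) = 2z - 2
Step 3: Q'(0) = -2, P(0) = 9
Step 4: Res = P(0)/Q'(0) = 9/(-2) = -9/2

-9/2


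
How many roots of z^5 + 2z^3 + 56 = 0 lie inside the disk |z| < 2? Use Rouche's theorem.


Step 1: On |z| = 2 the three terms have sizes |z^5| = 2^5 = 32, |2z^3| = 2*2^3 = 16, |56| = 56
Step 2: The dominant term is g(z) = 56; let h(z) = z^5 + 2z^3 so f = g + h
Step 3: On |z| = 2: |g| = 56 and |h| <= 32 + 16 = 48
Step 4: Since 56 > 48, |h| < |g| on |z| = 2, so by Rouche f has the same number of zeros as g inside |z| < 2
Step 5: g(z) = 56 is a nonzero constant with no zeros inside |z| < 2. Answer = 0

0


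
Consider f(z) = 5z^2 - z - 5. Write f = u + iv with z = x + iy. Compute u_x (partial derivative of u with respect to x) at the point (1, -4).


Step 1: f(z) = 5(x+iy)^2 - (x+iy) - 5
Step 2: u = 5(x^2 - y^2) - x - 5
Step 3: u_x = 10x - 1
Step 4: At (1, -4): u_x = 10 - 1 = 9

9


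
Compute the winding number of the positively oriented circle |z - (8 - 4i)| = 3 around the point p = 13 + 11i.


Step 1: Center c = (8, -4), radius = 3
Step 2: |p - c|^2 = 5^2 + 15^2 = 250
Step 3: r^2 = 9
Step 4: |p-c| > r so winding number = 0

0


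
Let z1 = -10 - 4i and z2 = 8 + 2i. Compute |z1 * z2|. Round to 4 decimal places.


Step 1: |z1| = sqrt((-10)^2 + (-4)^2) = sqrt(116)
Step 2: |z2| = sqrt(8^2 + 2^2) = sqrt(68)
Step 3: |z1*z2| = |z1|*|z2| = sqrt(116) * sqrt(68) = sqrt(116 * 68) = sqrt(7888)
Step 4: = 88.8144

88.8144


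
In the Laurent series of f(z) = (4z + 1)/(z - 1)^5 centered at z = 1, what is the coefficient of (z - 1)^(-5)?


Step 1: Write the numerator in powers of (z - 1): 4z + 1 = 4(z - 1) + (4*1 + 1) = 4(z - 1) + 5
Step 2: Divide by (z - 1)^5: f(z) = 5(z - 1)^(-5) + 4(z - 1)^(-4)
Step 3: This finite sum is the Laurent series of f about z = 1.
Step 4: Coefficient of (z - 1)^(-5) = 4*1 + 1 = 5

5


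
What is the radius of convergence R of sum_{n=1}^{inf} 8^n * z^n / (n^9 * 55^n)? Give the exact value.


Step 1: General term a_n = 8^n / (n^9 * 55^n)
Step 2: By the root test, |a_n|^(1/n) = 8 / (n^(9/n) * 55) -> 8/55 as n -> infinity (since n^(9/n) -> 1)
Step 3: R = 1/lim|a_n|^(1/n) = 55/8

55/8


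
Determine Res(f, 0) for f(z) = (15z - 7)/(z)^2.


Step 1: Pole of order 2 at z = 0
Step 2: Res = lim d/dz [(z)^2 * f(z)] as z -> 0
Step 3: (z)^2 * f(z) = 15z - 7
Step 4: d/dz[15z - 7] = 15

15


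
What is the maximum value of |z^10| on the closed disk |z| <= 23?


Step 1: On |z| = 23, |f(z)| = |z|^10 = 23^10
Step 2: By maximum modulus principle, maximum is on boundary.
Step 3: Maximum = 41426511213649 = 41426511213649

41426511213649


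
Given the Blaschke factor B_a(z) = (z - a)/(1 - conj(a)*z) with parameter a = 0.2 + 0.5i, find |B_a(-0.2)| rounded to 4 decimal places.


Step 1: Numerator z0 - a = -0.2 - (0.2 + 0.5i) = -0.4 - 0.5i
Step 2: Denominator 1 - conj(a)*z0 = 1 - (0.2 - 0.5i)*(-0.2) = 1.04 - 0.1i
Step 3: |z0 - a|^2 = (-0.4)^2 + (-0.5)^2 = 0.41; |1 - conj(a)*z0|^2 = 1.04^2 + (-0.1)^2 = 1.0916
Step 4: |B_a(-0.2)| = sqrt(0.41 / 1.0916) = sqrt(0.375595)
Step 5: = 0.6129

0.6129


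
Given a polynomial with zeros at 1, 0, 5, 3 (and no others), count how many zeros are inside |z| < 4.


Step 1: Check each root:
  z = 1: |1| = 1 < 4
  z = 0: |0| = 0 < 4
  z = 5: |5| = 5 >= 4
  z = 3: |3| = 3 < 4
Step 2: Count = 3

3


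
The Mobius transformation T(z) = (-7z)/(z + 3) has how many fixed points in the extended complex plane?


Step 1: Fixed points satisfy T(z) = z
Step 2: z^2 + 10z = 0
Step 3: Discriminant = 10^2 - 4*1*0 = 100
Step 4: Number of fixed points = 2

2


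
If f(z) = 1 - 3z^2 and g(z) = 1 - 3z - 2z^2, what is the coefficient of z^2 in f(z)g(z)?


Step 1: z^2 term in f*g comes from: (1)*(-2z^2) + (0)*(-3z) + (-3z^2)*(1)
Step 2: = -2 + 0 - 3
Step 3: = -5

-5


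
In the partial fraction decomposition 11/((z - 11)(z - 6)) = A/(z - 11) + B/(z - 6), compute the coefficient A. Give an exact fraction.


Step 1: Multiply both sides by (z - 11) and set z = 11
Step 2: A = 11 / (11 - 6)
Step 3: A = 11 / 5
Step 4: A = 11/5

11/5


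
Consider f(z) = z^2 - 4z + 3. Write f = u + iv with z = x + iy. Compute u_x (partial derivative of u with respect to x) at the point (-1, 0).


Step 1: f(z) = (x+iy)^2 - 4(x+iy) + 3
Step 2: u = (x^2 - y^2) - 4x + 3
Step 3: u_x = 2x - 4
Step 4: At (-1, 0): u_x = -2 - 4 = -6

-6


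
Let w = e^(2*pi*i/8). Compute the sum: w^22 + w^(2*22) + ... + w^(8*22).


Step 1: The sum sum_{j=1}^{n} w^(k*j) equals n if n | k, else 0.
Step 2: Here n = 8, k = 22
Step 3: Does n divide k? 8 | 22 -> False
Step 4: Sum = 0

0


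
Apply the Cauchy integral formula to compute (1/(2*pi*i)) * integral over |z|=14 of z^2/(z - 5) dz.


Step 1: f(z) = z^2, a = 5 is inside |z| = 14
Step 2: By Cauchy integral formula: (1/(2pi*i)) * integral = f(a)
Step 3: f(5) = 5^2 = 25

25


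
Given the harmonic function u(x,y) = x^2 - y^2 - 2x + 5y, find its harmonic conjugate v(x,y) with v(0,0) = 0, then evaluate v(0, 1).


Step 1: v_x = -u_y = 2y - 5
Step 2: v_y = u_x = 2x - 2
Step 3: v = 2xy - 5x - 2y + C
Step 4: v(0,0) = 0 => C = 0
Step 5: v(0, 1) = -2

-2


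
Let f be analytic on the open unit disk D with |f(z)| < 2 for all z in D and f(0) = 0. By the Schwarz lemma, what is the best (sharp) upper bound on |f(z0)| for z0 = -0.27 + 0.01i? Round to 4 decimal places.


Step 1: g = f/2 maps D -> D with g(0) = 0, so by the Schwarz lemma |g(z)| <= |z|, i.e. |f(z)| <= 2|z|; this is sharp (f(z) = 2z).
Step 2: |z0|^2 = (-0.27)^2 + 0.01^2 = 0.073
Step 3: |z0| = sqrt(0.073) = 0.270185
Step 4: Best bound = 2 * |z0| = 2 * 0.270185 = 0.5404

0.5404


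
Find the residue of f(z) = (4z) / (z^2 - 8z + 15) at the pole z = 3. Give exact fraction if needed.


Step 1: Q(z) = z^2 - 8z + 15 = (z - 3)(z - 5)
Step 2: Q'(z) = 2z - 8
Step 3: Q'(3) = -2, P(3) = 12
Step 4: Res = P(3)/Q'(3) = 12/(-2) = -6

-6


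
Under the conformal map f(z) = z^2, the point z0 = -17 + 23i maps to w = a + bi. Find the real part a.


Step 1: z0 = -17 + 23i
Step 2: z0^2 = (-17)^2 - 23^2 - 782i
Step 3: real part = 289 - 529 = -240

-240


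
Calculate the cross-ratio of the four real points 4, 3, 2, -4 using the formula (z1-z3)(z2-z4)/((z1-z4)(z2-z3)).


Step 1: (z1-z3)(z2-z4) = 2 * 7 = 14
Step 2: (z1-z4)(z2-z3) = 8 * 1 = 8
Step 3: Cross-ratio = 14/8 = 7/4

7/4


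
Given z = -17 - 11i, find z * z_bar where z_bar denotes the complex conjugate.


Step 1: conj(z) = -17 + 11i
Step 2: z * conj(z) = (-17)^2 + (-11)^2
Step 3: = 289 + 121 = 410

410


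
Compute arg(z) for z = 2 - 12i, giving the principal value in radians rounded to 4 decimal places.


Step 1: z = 2 - 12i
Step 2: arg(z) = atan2(-12, 2)
Step 3: arg(z) = -1.4056

-1.4056


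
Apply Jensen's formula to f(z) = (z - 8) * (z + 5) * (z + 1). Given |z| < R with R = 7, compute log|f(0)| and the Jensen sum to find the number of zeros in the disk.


Jensen's formula: (1/2pi)*integral log|f(Re^it)|dt = log|f(0)| + sum_{|a_k|<R} log(R/|a_k|)
Step 1: f(0) = (-8) * 5 * 1 = -40
Step 2: log|f(0)| = log|8| + log|-5| + log|-1| = 3.6889
Step 3: Zeros inside |z| < 7: -5, -1
Step 4: Jensen sum = log(7/5) + log(7/1) = 2.2824
Step 5: n(R) = number of terms in the Jensen sum = count of zeros inside |z| < 7 = 2

2


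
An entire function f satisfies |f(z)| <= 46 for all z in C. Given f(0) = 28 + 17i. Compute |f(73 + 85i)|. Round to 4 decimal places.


Step 1: By Liouville's theorem, a bounded entire function is constant.
Step 2: f(z) = f(0) = 28 + 17i for all z.
Step 3: |f(w)| = |28 + 17i| = sqrt(784 + 289)
Step 4: = 32.7567

32.7567


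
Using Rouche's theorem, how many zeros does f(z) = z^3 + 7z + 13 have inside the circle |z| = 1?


Step 1: On |z| = 1 the three terms have sizes |z^3| = 1^3 = 1, |7z| = 7*1 = 7, |13| = 13
Step 2: The dominant term is g(z) = 13; let h(z) = z^3 + 7z so f = g + h
Step 3: On |z| = 1: |g| = 13 and |h| <= 1 + 7 = 8
Step 4: Since 13 > 8, |h| < |g| on |z| = 1, so by Rouche f has the same number of zeros as g inside |z| < 1
Step 5: g(z) = 13 is a nonzero constant with no zeros inside |z| < 1. Answer = 0

0


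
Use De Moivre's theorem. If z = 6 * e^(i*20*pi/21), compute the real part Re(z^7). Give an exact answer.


Step 1: By De Moivre's theorem, z^7 = 6^7 * e^(i*7*20*pi/21) = 279936 * (cos(20*pi/3) + i*sin(20*pi/3))
Step 2: |z|^7 = 6^7 = 279936
Step 3: Reduce the angle mod 2*pi: 20*pi/3 - 6*pi = 2*pi/3
Step 4: cos(2*pi/3) = -1/2
Step 5: Re(z^7) = 279936 * (-1/2) = -139968

-139968


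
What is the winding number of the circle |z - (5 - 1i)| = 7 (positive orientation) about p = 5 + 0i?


Step 1: Center c = (5, -1), radius = 7
Step 2: |p - c|^2 = 0^2 + 1^2 = 1
Step 3: r^2 = 49
Step 4: |p-c| < r so winding number = 1

1


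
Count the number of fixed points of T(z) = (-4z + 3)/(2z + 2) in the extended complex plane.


Step 1: Fixed points satisfy T(z) = z
Step 2: 2z^2 + 6z - 3 = 0
Step 3: Discriminant = 6^2 - 4*2*(-3) = 60
Step 4: Number of fixed points = 2

2


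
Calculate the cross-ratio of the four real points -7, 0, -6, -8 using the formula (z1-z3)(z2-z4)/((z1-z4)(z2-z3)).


Step 1: (z1-z3)(z2-z4) = (-1) * 8 = -8
Step 2: (z1-z4)(z2-z3) = 1 * 6 = 6
Step 3: Cross-ratio = -8/6 = -4/3

-4/3


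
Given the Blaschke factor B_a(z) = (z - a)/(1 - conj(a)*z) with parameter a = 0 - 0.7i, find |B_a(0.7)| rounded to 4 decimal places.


Step 1: Numerator z0 - a = 0.7 - (0 - 0.7i) = 0.7 + 0.7i
Step 2: Denominator 1 - conj(a)*z0 = 1 - (0 + 0.7i)*0.7 = 1 - 0.49i
Step 3: |z0 - a|^2 = 0.7^2 + 0.7^2 = 0.98; |1 - conj(a)*z0|^2 = 1^2 + (-0.49)^2 = 1.2401
Step 4: |B_a(0.7)| = sqrt(0.98 / 1.2401) = sqrt(0.790259)
Step 5: = 0.889

0.889


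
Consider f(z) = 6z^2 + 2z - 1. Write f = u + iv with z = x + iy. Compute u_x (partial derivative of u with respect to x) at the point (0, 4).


Step 1: f(z) = 6(x+iy)^2 + 2(x+iy) - 1
Step 2: u = 6(x^2 - y^2) + 2x - 1
Step 3: u_x = 12x + 2
Step 4: At (0, 4): u_x = 0 + 2 = 2

2
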